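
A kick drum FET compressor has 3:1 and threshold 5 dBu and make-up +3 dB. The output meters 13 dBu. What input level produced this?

20 dBu

Remove make-up: 13 − 3 = 10 dBu.
That's 5 dB above the 5 dBu threshold.
Undo the ratio: input overshoot = 5 × 3 = 15 dB, giving input = 20 dBu.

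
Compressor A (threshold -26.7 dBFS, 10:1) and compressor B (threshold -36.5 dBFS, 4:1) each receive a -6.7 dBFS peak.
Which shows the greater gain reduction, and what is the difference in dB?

B, by 4.35 dB

A: 20 dB over, compressed to 2 dB over, so 18 dB of GR.
B: 29.8 dB over, compressed to 7.45 dB over, so 22.35 dB of GR.
B applies 4.35 dB more gain reduction.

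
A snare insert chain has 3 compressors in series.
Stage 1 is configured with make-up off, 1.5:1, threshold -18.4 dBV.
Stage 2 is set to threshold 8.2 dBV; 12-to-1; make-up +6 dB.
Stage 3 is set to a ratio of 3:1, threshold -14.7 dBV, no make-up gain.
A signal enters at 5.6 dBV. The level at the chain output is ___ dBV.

Stage 1: 5.6 dBV is 24 dB over -18.4 dBV; at 1.5:1 that becomes 16 dB over, giving -2.4 dBV.
Stage 2: -2.4 dBV ≤ 8.2 dBV, so stage 2 doesn't engage; make-up brings it to 3.6 dBV.
Stage 3: 3.6 dBV is 18.3 dB over -14.7 dBV; at 3:1 that becomes 6.1 dB over, giving -8.6 dBV.

-8.6 dBV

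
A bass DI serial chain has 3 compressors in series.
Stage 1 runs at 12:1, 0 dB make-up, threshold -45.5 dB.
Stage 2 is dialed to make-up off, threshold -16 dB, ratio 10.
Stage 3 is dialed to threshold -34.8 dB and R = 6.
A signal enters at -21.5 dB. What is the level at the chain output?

Stage 1: -21.5 dB is 24 dB over -45.5 dB; at 12:1 that becomes 2 dB over, giving -43.5 dB.
Stage 2: -43.5 dB ≤ -16 dB, so stage 2 doesn't engage; output -43.5 dB.
Stage 3: -43.5 dB is at or below the -34.8 dB threshold — no compression; output -43.5 dB.

-43.5 dB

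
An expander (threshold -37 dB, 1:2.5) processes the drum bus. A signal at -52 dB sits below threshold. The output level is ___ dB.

-74.5 dB

The input is 15 dB below the -37 dB threshold.
A 1:2.5 expander multiplies undershoot by 2.5: 15 × 2.5 = 37.5 dB below threshold.
Output = -37 − 37.5 = -74.5 dB.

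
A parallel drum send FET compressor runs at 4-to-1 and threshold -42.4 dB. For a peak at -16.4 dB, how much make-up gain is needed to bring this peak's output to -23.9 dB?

12 dB

Without make-up, output = threshold + overshoot/4 = -42.4 + 6.5 = -35.9 dB.
Gap to target: 12 dB.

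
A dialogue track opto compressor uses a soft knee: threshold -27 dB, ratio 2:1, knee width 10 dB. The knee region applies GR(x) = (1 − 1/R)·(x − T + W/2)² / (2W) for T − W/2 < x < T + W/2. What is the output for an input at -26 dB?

x − T + W/2 = -26 − (-27) + 5 = 6.
GR = (1 − 1/2) × 6² / 20 = 0.5 × 36 / 20 = 0.9 dB.
Output = -26 − 0.9 = -26.9 dB.

-26.9 dB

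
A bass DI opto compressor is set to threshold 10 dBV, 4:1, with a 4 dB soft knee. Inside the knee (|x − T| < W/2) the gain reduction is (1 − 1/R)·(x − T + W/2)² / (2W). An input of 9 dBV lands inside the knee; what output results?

8.90625 dBV

x − T + W/2 = 9 − 10 + 2 = 1.
GR = (1 − 1/4) × 1² / 8 = 0.75 × 1 / 8 = 0.09375 dB.
Output = 9 − 0.09375 = 8.90625 dBV.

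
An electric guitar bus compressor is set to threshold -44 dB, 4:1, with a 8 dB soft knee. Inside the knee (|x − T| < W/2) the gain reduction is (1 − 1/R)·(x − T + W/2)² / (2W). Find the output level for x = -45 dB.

x − T + W/2 = -45 − (-44) + 4 = 3.
GR = (1 − 1/4) × 3² / 16 = 0.75 × 9 / 16 = 0.421875 dB.
Output = -45 − 0.421875 = -45.421875 dB.

-45.421875 dB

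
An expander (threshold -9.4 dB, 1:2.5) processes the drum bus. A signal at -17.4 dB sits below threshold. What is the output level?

-29.4 dB

Undershoot = (-9.4) − (-17.4) = 8 dB.
At 1:2.5, that expands to 20 dB under threshold.
Output = -9.4 − 20 = -29.4 dB.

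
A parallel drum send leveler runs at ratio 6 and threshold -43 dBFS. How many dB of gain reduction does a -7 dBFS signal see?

Overshoot = -7 − (-43) = 36 dB.
A 6:1 ratio leaves 6 dB of that excess.
Gain reduction = 36 − 6 = 30 dB.

30 dB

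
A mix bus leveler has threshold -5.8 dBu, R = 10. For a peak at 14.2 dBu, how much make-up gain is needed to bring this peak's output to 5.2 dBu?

The peak compresses to -5.8 + 20/10 = -3.8 dBu.
To reach 5.2 dBu requires 5.2 − (-3.8) = 9 dB of make-up.

9 dB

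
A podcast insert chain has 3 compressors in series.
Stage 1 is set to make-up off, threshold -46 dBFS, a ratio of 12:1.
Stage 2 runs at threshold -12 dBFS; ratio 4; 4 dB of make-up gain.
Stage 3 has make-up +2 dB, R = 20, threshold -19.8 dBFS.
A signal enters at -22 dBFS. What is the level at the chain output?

-38 dBFS

Stage 1: 24 dB above -46 dBFS, reduced 12:1 to 2 dB above → -44 dBFS.
Stage 2: below threshold (-44 ≤ -12); passes unchanged; make-up brings it to -40 dBFS.
Stage 3: -40 dBFS is at or below the -19.8 dBFS threshold — no compression; make-up brings it to -38 dBFS.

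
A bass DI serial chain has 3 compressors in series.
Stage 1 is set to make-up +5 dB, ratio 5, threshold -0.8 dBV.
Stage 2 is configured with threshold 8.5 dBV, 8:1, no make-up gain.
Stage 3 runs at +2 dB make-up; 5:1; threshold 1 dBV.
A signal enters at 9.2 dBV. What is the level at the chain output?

Stage 1: 9.2 dBV is 10 dB over -0.8 dBV; at 5:1 that becomes 2 dB over, giving 1.2 dBV; +5 dB make-up → 6.2 dBV.
Stage 2: 6.2 dBV is at or below the 8.5 dBV threshold — no compression; output 6.2 dBV.
Stage 3: 5.2 dB above 1 dBV, reduced 5:1 to 1.04 dB above → 2.04 dBV; +2 dB make-up → 4.04 dBV.

4.04 dBV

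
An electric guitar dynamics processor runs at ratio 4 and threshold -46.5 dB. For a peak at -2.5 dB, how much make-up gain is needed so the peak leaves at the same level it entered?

33 dB

Overshoot 44 dB → 44/4 = 11 dB after compression, so the compressed level is -46.5 + 11 = -35.5 dB.
Make-up = target − compressed = -2.5 − (-35.5) = 33 dB.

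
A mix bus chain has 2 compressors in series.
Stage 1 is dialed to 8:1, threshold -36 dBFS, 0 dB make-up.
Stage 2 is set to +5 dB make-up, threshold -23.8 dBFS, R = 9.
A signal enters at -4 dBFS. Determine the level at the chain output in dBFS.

-27 dBFS

Stage 1: -4 dBFS is 32 dB over -36 dBFS; at 8:1 that becomes 4 dB over, giving -32 dBFS.
Stage 2: below threshold (-32 ≤ -23.8); passes unchanged; make-up brings it to -27 dBFS.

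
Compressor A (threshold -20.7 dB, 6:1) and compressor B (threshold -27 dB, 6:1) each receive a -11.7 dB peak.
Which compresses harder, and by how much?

A: overshoot 9 dB → output overshoot 1.5 dB → GR 7.5 dB.
B: overshoot 15.3 dB → output overshoot 2.55 dB → GR 12.75 dB.
B applies 5.25 dB more gain reduction.

B, by 5.25 dB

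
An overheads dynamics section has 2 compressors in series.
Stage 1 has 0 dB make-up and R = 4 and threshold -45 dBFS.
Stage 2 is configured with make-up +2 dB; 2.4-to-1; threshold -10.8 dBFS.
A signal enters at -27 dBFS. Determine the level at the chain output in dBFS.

Stage 1: -27 dBFS is 18 dB over -45 dBFS; at 4:1 that becomes 4.5 dB over, giving -40.5 dBFS.
Stage 2: below threshold (-40.5 ≤ -10.8); passes unchanged; make-up brings it to -38.5 dBFS.

-38.5 dBFS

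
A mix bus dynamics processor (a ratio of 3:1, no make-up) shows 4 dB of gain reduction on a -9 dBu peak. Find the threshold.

Let T be the threshold. Output overshoot = (input overshoot)/R, so -13 − T = (-9 − T)/3.
3·(-13 − T) = -9 − T → 2·T = -39 − (-9) = -30.
T = -30/2 = -15 dBu.

-15 dBu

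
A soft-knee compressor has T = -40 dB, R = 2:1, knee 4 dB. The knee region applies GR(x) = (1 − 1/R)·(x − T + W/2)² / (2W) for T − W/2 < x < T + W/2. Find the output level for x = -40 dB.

x − T + W/2 = -40 − (-40) + 2 = 2.
GR = (1 − 1/2) × 2² / 8 = 0.5 × 4 / 8 = 0.25 dB.
Output = -40 − 0.25 = -40.25 dB.

-40.25 dB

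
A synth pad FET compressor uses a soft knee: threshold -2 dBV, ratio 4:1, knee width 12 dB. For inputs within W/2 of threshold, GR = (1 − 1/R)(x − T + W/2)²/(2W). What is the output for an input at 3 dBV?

x − T + W/2 = 3 − (-2) + 6 = 11.
GR = (1 − 1/4) × 11² / 24 = 0.75 × 121 / 24 = 3.78125 dB.
Output = 3 − 3.78125 = -0.78125 dBV.

-0.78125 dBV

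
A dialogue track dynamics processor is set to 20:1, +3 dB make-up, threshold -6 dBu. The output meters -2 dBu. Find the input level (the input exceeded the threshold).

14 dBu

Remove make-up: -2 − 3 = -5 dBu.
Post-compression overshoot = -5 − (-6) = 1 dB.
Undo the ratio: input overshoot = 1 × 20 = 20 dB, giving input = 14 dBu.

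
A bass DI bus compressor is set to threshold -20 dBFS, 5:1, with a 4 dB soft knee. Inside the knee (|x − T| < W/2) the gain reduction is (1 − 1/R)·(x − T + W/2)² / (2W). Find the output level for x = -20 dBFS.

x − T + W/2 = -20 − (-20) + 2 = 2.
GR = (1 − 1/5) × 2² / 8 = 0.8 × 4 / 8 = 0.4 dB.
Output = -20 − 0.4 = -20.4 dBFS.

-20.4 dBFS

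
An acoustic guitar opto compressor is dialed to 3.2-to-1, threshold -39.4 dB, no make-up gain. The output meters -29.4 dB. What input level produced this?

Post-compression overshoot = -29.4 − (-39.4) = 10 dB.
Input overshoot = R × output overshoot = 32 dB → input = -39.4 + 32 = -7.4 dB.

-7.4 dB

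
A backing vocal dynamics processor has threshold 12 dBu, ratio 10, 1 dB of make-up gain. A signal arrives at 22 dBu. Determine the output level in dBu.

Overshoot: 22 − 12 = 10 dB.
At 10:1 the overshoot is divided by 10, leaving 1 dB above threshold.
Output = 12 + 1 = 13 dBu; make-up adds 1 dB, giving 14 dBu.

14 dBu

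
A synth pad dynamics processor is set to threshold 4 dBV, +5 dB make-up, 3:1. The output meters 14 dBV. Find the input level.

Remove make-up: 14 − 5 = 9 dBV.
Post-compression overshoot = 9 − 4 = 5 dB.
Undo the ratio: input overshoot = 5 × 3 = 15 dB, giving input = 19 dBV.

19 dBV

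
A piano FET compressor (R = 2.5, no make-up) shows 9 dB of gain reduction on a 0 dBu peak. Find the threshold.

Let T be the threshold. Output overshoot = (input overshoot)/R, so -9 − T = (0 − T)/2.5.
2.5·(-9 − T) = 0 − T → 1.5·T = -22.5 − 0 = -22.5.
T = -22.5/1.5 = -15 dBu.

-15 dBu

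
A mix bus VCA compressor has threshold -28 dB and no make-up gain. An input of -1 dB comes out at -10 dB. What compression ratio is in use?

Input overshoot = -1 − (-28) = 27 dB; output overshoot = -10 − (-28) = 18 dB.
Ratio = 27 / 18 = 1.5.

1.5:1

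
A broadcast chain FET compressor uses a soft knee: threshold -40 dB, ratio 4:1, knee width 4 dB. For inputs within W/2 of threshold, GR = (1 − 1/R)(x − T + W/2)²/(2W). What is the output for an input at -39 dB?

-39.84375 dB

x − T + W/2 = -39 − (-40) + 2 = 3.
GR = (1 − 1/4) × 3² / 8 = 0.75 × 9 / 8 = 0.84375 dB.
Output = -39 − 0.84375 = -39.84375 dB.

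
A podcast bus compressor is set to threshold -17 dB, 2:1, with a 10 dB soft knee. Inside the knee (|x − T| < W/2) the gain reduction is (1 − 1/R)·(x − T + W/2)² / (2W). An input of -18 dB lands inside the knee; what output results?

-18.4 dB

x − T + W/2 = -18 − (-17) + 5 = 4.
GR = (1 − 1/2) × 4² / 20 = 0.5 × 16 / 20 = 0.4 dB.
Output = -18 − 0.4 = -18.4 dB.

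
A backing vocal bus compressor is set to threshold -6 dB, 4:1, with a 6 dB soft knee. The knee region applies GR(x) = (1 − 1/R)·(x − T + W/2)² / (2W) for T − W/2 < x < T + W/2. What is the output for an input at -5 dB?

x − T + W/2 = -5 − (-6) + 3 = 4.
GR = (1 − 1/4) × 4² / 12 = 0.75 × 16 / 12 = 1 dB.
Output = -5 − 1 = -6 dB.

-6 dB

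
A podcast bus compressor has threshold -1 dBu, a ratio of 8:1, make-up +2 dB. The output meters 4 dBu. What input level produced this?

Before make-up, the level was 4 − 2 = 2 dBu.
The compressed level sits 2 − (-1) = 3 dB over threshold.
Input overshoot = R × output overshoot = 24 dB → input = -1 + 24 = 23 dBu.

23 dBu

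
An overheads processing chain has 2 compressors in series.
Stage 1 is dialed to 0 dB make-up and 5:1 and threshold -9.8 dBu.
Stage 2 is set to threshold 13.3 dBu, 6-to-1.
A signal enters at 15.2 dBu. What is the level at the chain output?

-4.8 dBu

Stage 1: overshoot 25 dB → 25/5 = 5 dB → -4.8 dBu.
Stage 2: -4.8 dBu ≤ 13.3 dBu, so stage 2 doesn't engage; output -4.8 dBu.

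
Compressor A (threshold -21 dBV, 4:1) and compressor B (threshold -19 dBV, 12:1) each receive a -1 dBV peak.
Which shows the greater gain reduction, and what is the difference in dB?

A: GR = 20 − 20/4 = 15 dB.
B: GR = 18 − 18/12 = 16.5 dB.
B reduces 1.5 dB more.

B, by 1.5 dB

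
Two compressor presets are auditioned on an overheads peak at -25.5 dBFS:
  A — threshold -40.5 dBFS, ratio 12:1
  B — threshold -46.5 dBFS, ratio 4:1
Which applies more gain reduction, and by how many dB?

B, by 2 dB

A: overshoot 15 dB → output overshoot 1.25 dB → GR 13.75 dB.
B: overshoot 21 dB → output overshoot 5.25 dB → GR 15.75 dB.
B applies 2 dB more gain reduction.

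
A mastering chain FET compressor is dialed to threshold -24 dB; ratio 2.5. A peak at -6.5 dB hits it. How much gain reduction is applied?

The signal is 17.5 dB above threshold.
After 2.5:1 compression the overshoot becomes 17.5/2.5 = 7 dB.
Gain reduction = 17.5 − 7 = 10.5 dB.

10.5 dB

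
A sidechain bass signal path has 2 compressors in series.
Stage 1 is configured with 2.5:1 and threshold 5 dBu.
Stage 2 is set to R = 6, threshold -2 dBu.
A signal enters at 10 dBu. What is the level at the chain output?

-0.5 dBu

Stage 1: 10 dBu is 5 dB over 5 dBu; at 2.5:1 that becomes 2 dB over, giving 7 dBu.
Stage 2: 9 dB above -2 dBu, reduced 6:1 to 1.5 dB above → -0.5 dBu.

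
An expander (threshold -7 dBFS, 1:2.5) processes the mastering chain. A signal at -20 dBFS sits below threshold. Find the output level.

-39.5 dBFS

The input is 13 dB below the -7 dBFS threshold.
A 1:2.5 expander multiplies undershoot by 2.5: 13 × 2.5 = 32.5 dB below threshold.
Output = -7 − 32.5 = -39.5 dBFS.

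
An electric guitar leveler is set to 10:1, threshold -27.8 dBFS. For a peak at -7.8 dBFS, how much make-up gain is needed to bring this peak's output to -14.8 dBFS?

11 dB

Overshoot 20 dB → 20/10 = 2 dB after compression, so the compressed level is -27.8 + 2 = -25.8 dBFS.
Make-up = target − compressed = -14.8 − (-25.8) = 11 dB.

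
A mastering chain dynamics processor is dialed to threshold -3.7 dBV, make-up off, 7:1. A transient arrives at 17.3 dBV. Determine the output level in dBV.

17.3 dBV sits 21 dB over threshold.
7:1 compression reduces that to 21/7 = 3 dB over.
So the level is -3.7 + 3 = -0.7 dBV.

-0.7 dBV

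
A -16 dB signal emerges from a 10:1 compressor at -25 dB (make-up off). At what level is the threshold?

Input is 10 dB above T (since output overshoot × R = input overshoot: (-25 − T)·10 = -16 − T gives T = -26 dB).
Check: -26 + (-16 − (-26))/10 = -26 + 1 = -25 dB. ✓

-26 dB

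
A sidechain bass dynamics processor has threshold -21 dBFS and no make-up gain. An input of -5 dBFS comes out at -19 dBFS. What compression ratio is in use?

Input overshoot = -5 − (-21) = 16 dB; output overshoot = -19 − (-21) = 2 dB.
Ratio = 16 / 2 = 8.

8:1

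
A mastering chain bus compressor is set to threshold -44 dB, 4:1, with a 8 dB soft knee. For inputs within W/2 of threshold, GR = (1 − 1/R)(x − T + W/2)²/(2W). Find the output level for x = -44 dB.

-44.75 dB

x − T + W/2 = -44 − (-44) + 4 = 4.
GR = (1 − 1/4) × 4² / 16 = 0.75 × 16 / 16 = 0.75 dB.
Output = -44 − 0.75 = -44.75 dB.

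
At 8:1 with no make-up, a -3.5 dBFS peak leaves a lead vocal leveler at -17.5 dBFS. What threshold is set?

-19.5 dBFS

Input is 16 dB above T (since output overshoot × R = input overshoot: (-17.5 − T)·8 = -3.5 − T gives T = -19.5 dBFS).
Check: -19.5 + (-3.5 − (-19.5))/8 = -19.5 + 2 = -17.5 dBFS. ✓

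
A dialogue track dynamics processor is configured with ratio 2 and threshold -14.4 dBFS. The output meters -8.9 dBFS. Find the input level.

-3.4 dBFS

Post-compression overshoot = -8.9 − (-14.4) = 5.5 dB.
Undo the ratio: input overshoot = 5.5 × 2 = 11 dB, giving input = -3.4 dBFS.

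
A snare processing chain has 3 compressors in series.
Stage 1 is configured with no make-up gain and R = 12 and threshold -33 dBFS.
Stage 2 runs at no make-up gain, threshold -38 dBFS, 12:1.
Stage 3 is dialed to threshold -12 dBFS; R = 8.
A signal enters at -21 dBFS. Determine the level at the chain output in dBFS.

Stage 1: -21 dBFS is 12 dB over -33 dBFS; at 12:1 that becomes 1 dB over, giving -32 dBFS.
Stage 2: overshoot 6 dB → 6/12 = 0.5 dB → -37.5 dBFS.
Stage 3: -37.5 dBFS ≤ -12 dBFS, so stage 3 doesn't engage; output -37.5 dBFS.

-37.5 dBFS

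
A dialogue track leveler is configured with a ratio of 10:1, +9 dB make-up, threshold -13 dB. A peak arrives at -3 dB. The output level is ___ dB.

-3 dB

Overshoot: -3 − (-13) = 10 dB.
10:1 compression reduces that to 10/10 = 1 dB over.
That puts the output at -12 dB; make-up adds 9 dB, giving -3 dB.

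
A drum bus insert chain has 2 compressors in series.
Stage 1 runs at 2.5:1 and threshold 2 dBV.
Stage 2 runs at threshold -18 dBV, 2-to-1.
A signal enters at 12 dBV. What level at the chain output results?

-6 dBV

Stage 1: 12 dBV is 10 dB over 2 dBV; at 2.5:1 that becomes 4 dB over, giving 6 dBV.
Stage 2: 6 dBV is 24 dB over -18 dBV; at 2:1 that becomes 12 dB over, giving -6 dBV.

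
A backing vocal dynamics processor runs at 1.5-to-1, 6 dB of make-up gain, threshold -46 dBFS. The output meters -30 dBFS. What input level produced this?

-31 dBFS

Remove make-up: -30 − 6 = -36 dBFS.
Post-compression overshoot = -36 − (-46) = 10 dB.
Input overshoot = R × output overshoot = 15 dB → input = -46 + 15 = -31 dBFS.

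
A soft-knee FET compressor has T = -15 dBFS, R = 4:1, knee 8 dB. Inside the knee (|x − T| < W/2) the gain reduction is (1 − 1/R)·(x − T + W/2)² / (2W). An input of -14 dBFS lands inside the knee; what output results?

-15.171875 dBFS

x − T + W/2 = -14 − (-15) + 4 = 5.
GR = (1 − 1/4) × 5² / 16 = 0.75 × 25 / 16 = 1.171875 dB.
Output = -14 − 1.171875 = -15.171875 dBFS.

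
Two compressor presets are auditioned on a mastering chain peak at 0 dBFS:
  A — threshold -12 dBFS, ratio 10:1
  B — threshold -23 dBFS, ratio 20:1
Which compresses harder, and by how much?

A: overshoot 12 dB → output overshoot 1.2 dB → GR 10.8 dB.
B: overshoot 23 dB → output overshoot 1.15 dB → GR 21.85 dB.
Difference: 11.05 dB in favour of B.

B, by 11.05 dB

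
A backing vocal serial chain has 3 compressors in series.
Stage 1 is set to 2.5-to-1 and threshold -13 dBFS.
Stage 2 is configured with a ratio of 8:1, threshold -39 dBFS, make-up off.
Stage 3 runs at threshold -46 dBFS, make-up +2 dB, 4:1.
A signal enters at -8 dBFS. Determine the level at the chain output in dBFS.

-41.375 dBFS

Stage 1: -8 dBFS is 5 dB over -13 dBFS; at 2.5:1 that becomes 2 dB over, giving -11 dBFS.
Stage 2: 28 dB above -39 dBFS, reduced 8:1 to 3.5 dB above → -35.5 dBFS.
Stage 3: -35.5 dBFS is 10.5 dB over -46 dBFS; at 4:1 that becomes 2.625 dB over, giving -43.375 dBFS; +2 dB make-up → -41.375 dBFS.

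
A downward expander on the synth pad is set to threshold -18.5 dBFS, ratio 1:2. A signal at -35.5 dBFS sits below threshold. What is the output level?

Below threshold, a 1:2 expander applies gain = (2−1)×(T − x) of attenuation.
(2−1) × 17 = 17 dB, so output = -35.5 − 17 = -52.5 dBFS.

-52.5 dBFS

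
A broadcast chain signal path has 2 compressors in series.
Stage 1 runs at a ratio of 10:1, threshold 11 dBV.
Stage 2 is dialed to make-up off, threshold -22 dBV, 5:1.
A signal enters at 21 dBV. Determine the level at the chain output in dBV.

-15.2 dBV

Stage 1: 10 dB above 11 dBV, reduced 10:1 to 1 dB above → 12 dBV.
Stage 2: overshoot 34 dB → 34/5 = 6.8 dB → -15.2 dBV.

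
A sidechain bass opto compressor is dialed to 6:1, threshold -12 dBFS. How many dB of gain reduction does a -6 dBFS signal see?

5 dB

-6 dBFS exceeds the threshold by 6 dB.
A 6:1 ratio leaves 1 dB of that excess.
GR = overshoot in − overshoot out = 6 − 1 = 5 dB.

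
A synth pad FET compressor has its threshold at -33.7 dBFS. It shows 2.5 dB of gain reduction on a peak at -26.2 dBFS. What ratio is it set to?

1.5:1

Input overshoot = -26.2 − (-33.7) = 7.5 dB.
Output overshoot = 7.5 − 2.5 = 5 dB.
Ratio = input overshoot / output overshoot = 7.5 / 5 = 1.5.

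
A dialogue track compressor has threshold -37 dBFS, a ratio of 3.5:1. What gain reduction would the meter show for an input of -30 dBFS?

-30 dBFS exceeds the threshold by 7 dB.
At 3.5:1, output sits 7/3.5 = 2 dB above threshold.
GR = overshoot in − overshoot out = 7 − 2 = 5 dB.

5 dB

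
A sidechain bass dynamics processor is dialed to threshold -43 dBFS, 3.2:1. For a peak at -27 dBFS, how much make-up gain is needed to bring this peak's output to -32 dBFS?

Overshoot 16 dB → 16/3.2 = 5 dB after compression, so the compressed level is -43 + 5 = -38 dBFS.
Make-up = target − compressed = -32 − (-38) = 6 dB.

6 dB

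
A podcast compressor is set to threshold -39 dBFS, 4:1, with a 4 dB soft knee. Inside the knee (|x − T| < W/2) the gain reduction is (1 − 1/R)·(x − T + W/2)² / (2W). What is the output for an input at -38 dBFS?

x − T + W/2 = -38 − (-39) + 2 = 3.
GR = (1 − 1/4) × 3² / 8 = 0.75 × 9 / 8 = 0.84375 dB.
Output = -38 − 0.84375 = -38.84375 dBFS.

-38.84375 dBFS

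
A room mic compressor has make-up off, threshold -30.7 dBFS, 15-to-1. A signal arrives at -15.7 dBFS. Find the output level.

-29.7 dBFS

The input is 15 dB above the -30.7 dBFS threshold.
The 15 dB excess becomes 1 dB after 15:1 reduction.
That puts the output at -29.7 dBFS.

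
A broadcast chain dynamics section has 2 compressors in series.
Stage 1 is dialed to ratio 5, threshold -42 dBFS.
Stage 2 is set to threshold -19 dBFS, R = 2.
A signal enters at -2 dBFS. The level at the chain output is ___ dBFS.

-34 dBFS

Stage 1: overshoot 40 dB → 40/5 = 8 dB → -34 dBFS.
Stage 2: below threshold (-34 ≤ -19); passes unchanged; output -34 dBFS.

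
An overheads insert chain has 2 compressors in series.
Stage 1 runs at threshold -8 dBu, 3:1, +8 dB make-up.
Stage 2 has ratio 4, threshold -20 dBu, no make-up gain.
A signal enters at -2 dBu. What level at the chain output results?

-14.5 dBu

Stage 1: -2 dBu is 6 dB over -8 dBu; at 3:1 that becomes 2 dB over, giving -6 dBu; +8 dB make-up → 2 dBu.
Stage 2: overshoot 22 dB → 22/4 = 5.5 dB → -14.5 dBu.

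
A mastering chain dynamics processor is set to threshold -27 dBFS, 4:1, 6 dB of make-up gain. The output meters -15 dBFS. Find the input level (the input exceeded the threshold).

Stripping the +6 dB make-up gives -21 dBFS at the gain stage.
The compressed level sits -21 − (-27) = 6 dB over threshold.
Input overshoot = R × output overshoot = 24 dB → input = -27 + 24 = -3 dBFS.

-3 dBFS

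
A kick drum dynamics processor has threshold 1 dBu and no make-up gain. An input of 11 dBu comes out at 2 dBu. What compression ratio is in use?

Input overshoot = 11 − 1 = 10 dB; output overshoot = 2 − 1 = 1 dB.
Ratio = 10 / 1 = 10.

10:1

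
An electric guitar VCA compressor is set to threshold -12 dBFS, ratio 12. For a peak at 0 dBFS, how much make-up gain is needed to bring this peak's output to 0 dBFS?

11 dB

The peak compresses to -12 + 12/12 = -11 dBFS.
To reach 0 dBFS requires 0 − (-11) = 11 dB of make-up.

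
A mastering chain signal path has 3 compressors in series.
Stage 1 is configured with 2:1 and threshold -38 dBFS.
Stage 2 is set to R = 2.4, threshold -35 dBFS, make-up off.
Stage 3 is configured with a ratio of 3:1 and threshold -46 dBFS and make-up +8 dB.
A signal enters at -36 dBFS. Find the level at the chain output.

Stage 1: -36 dBFS is 2 dB over -38 dBFS; at 2:1 that becomes 1 dB over, giving -37 dBFS.
Stage 2: -37 dBFS ≤ -35 dBFS, so stage 2 doesn't engage; output -37 dBFS.
Stage 3: overshoot 9 dB → 9/3 = 3 dB → -43 dBFS; +8 dB make-up → -35 dBFS.

-35 dBFS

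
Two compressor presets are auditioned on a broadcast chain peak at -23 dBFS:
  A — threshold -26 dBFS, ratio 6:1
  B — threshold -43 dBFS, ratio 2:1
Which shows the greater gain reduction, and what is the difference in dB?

A: overshoot 3 dB → output overshoot 0.5 dB → GR 2.5 dB.
B: overshoot 20 dB → output overshoot 10 dB → GR 10 dB.
B reduces 7.5 dB more.

B, by 7.5 dB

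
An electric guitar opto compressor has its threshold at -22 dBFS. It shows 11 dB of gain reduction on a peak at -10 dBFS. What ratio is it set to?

Input overshoot = -10 − (-22) = 12 dB.
Output overshoot = 12 − 11 = 1 dB.
Ratio = input overshoot / output overshoot = 12 / 1 = 12.

12:1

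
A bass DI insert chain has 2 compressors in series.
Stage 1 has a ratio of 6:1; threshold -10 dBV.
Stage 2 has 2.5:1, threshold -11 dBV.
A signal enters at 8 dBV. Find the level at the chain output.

Stage 1: 8 dBV is 18 dB over -10 dBV; at 6:1 that becomes 3 dB over, giving -7 dBV.
Stage 2: overshoot 4 dB → 4/2.5 = 1.6 dB → -9.4 dBV.

-9.4 dBV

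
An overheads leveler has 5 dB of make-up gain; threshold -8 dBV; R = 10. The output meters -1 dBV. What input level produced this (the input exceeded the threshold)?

12 dBV

Before make-up, the level was -1 − 5 = -6 dBV.
Post-compression overshoot = -6 − (-8) = 2 dB.
Undo the ratio: input overshoot = 2 × 10 = 20 dB, giving input = 12 dBV.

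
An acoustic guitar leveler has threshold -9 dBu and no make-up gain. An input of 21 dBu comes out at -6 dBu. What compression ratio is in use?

Input overshoot = 21 − (-9) = 30 dB; output overshoot = -6 − (-9) = 3 dB.
Ratio = 30 / 3 = 10.

10:1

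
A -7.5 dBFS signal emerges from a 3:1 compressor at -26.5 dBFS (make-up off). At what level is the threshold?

Let T be the threshold. Output overshoot = (input overshoot)/R, so -26.5 − T = (-7.5 − T)/3.
3·(-26.5 − T) = -7.5 − T → 2·T = -79.5 − (-7.5) = -72.
T = -72/2 = -36 dBFS.

-36 dBFS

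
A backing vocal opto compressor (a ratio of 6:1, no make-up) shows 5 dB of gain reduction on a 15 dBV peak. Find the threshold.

9 dBV

Let T be the threshold. Output overshoot = (input overshoot)/R, so 10 − T = (15 − T)/6.
6·(10 − T) = 15 − T → 5·T = 60 − 15 = 45.
T = 45/5 = 9 dBV.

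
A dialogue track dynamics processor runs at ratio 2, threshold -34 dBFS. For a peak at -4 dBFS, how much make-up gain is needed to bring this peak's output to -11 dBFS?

The peak compresses to -34 + 30/2 = -19 dBFS.
To reach -11 dBFS requires -11 − (-19) = 8 dB of make-up.

8 dB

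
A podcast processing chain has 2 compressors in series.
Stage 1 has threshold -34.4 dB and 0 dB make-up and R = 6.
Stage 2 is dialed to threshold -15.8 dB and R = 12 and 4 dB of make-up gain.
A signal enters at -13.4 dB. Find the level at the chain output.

Stage 1: -13.4 dB is 21 dB over -34.4 dB; at 6:1 that becomes 3.5 dB over, giving -30.9 dB.
Stage 2: below threshold (-30.9 ≤ -15.8); passes unchanged; make-up brings it to -26.9 dB.

-26.9 dB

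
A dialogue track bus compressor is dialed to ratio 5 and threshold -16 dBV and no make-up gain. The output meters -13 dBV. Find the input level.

The compressed level sits -13 − (-16) = 3 dB over threshold.
Undo the ratio: input overshoot = 3 × 5 = 15 dB, giving input = -1 dBV.

-1 dBV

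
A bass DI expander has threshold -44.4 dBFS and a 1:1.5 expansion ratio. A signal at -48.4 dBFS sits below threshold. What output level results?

Below threshold, a 1:1.5 expander applies gain = (1.5−1)×(T − x) of attenuation.
(1.5−1) × 4 = 2 dB, so output = -48.4 − 2 = -50.4 dBFS.

-50.4 dBFS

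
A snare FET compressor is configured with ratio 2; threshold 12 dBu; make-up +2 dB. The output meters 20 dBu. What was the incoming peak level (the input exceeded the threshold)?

Before make-up, the level was 20 − 2 = 18 dBu.
That's 6 dB above the 12 dBu threshold.
Before 2:1 compression the overshoot was 6 × 2 = 12 dB, so input = 12 + 12 = 24 dBu.

24 dBu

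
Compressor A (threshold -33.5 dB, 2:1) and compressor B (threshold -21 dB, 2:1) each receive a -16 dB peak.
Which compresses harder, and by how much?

A: GR = 17.5 − 17.5/2 = 8.75 dB.
B: GR = 5 − 5/2 = 2.5 dB.
Difference: 6.25 dB in favour of A.

A, by 6.25 dB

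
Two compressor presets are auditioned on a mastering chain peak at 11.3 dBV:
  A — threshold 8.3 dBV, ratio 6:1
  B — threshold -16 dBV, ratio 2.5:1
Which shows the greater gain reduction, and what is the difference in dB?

B, by 13.88 dB

A: 3 dB over, compressed to 0.5 dB over, so 2.5 dB of GR.
B: 27.3 dB over, compressed to 10.92 dB over, so 16.38 dB of GR.
B applies 13.88 dB more gain reduction.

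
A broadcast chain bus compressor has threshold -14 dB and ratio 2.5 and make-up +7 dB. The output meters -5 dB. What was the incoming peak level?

Remove make-up: -5 − 7 = -12 dB.
The compressed level sits -12 − (-14) = 2 dB over threshold.
Input overshoot = R × output overshoot = 5 dB → input = -14 + 5 = -9 dB.

-9 dB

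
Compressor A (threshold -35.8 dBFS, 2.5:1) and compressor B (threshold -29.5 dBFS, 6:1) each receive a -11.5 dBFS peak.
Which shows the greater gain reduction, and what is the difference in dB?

B, by 0.42 dB

A: 24.3 dB over, compressed to 9.72 dB over, so 14.58 dB of GR.
B: 18 dB over, compressed to 3 dB over, so 15 dB of GR.
Difference: 0.42 dB in favour of B.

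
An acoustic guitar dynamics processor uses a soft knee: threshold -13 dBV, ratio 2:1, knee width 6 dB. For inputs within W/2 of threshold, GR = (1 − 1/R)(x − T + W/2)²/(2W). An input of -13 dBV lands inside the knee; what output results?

-13.375 dBV

x − T + W/2 = -13 − (-13) + 3 = 3.
GR = (1 − 1/2) × 3² / 12 = 0.5 × 9 / 12 = 0.375 dB.
Output = -13 − 0.375 = -13.375 dBV.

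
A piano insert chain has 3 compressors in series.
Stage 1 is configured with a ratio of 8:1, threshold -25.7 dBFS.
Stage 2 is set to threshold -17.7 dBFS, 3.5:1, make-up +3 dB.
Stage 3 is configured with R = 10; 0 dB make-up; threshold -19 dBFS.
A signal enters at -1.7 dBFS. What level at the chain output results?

-19.7 dBFS

Stage 1: 24 dB above -25.7 dBFS, reduced 8:1 to 3 dB above → -22.7 dBFS.
Stage 2: -22.7 dBFS ≤ -17.7 dBFS, so stage 2 doesn't engage; make-up brings it to -19.7 dBFS.
Stage 3: -19.7 dBFS ≤ -19 dBFS, so stage 3 doesn't engage; output -19.7 dBFS.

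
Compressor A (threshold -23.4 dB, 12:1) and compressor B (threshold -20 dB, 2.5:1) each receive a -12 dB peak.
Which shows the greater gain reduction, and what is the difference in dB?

A: 11.4 dB over, compressed to 0.95 dB over, so 10.45 dB of GR.
B: 8 dB over, compressed to 3.2 dB over, so 4.8 dB of GR.
A applies 5.65 dB more gain reduction.

A, by 5.65 dB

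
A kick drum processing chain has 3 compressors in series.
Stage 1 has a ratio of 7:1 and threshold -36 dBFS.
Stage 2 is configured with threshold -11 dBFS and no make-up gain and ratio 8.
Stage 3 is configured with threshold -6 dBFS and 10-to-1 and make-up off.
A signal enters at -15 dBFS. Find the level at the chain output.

Stage 1: -15 dBFS is 21 dB over -36 dBFS; at 7:1 that becomes 3 dB over, giving -33 dBFS.
Stage 2: -33 dBFS ≤ -11 dBFS, so stage 2 doesn't engage; output -33 dBFS.
Stage 3: below threshold (-33 ≤ -6); passes unchanged; output -33 dBFS.

-33 dBFS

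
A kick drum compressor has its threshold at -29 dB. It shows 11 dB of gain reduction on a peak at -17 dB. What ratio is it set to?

Input overshoot = -17 − (-29) = 12 dB.
Output overshoot = 12 − 11 = 1 dB.
Ratio = input overshoot / output overshoot = 12 / 1 = 12.

12:1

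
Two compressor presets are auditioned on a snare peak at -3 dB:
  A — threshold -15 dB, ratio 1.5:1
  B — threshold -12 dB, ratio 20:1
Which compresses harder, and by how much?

B, by 4.55 dB

A: GR = 12 − 12/1.5 = 4 dB.
B: GR = 9 − 9/20 = 8.55 dB.
B reduces 4.55 dB more.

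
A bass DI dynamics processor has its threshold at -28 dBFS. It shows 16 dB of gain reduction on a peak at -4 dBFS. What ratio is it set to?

3:1

Input overshoot = -4 − (-28) = 24 dB.
Output overshoot = 24 − 16 = 8 dB.
Ratio = input overshoot / output overshoot = 24 / 8 = 3.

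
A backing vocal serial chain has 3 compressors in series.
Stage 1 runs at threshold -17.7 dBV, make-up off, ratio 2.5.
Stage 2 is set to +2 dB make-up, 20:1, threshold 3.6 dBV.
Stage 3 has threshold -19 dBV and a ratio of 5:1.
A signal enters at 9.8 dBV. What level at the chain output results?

Stage 1: 27.5 dB above -17.7 dBV, reduced 2.5:1 to 11 dB above → -6.7 dBV.
Stage 2: -6.7 dBV is at or below the 3.6 dBV threshold — no compression; make-up brings it to -4.7 dBV.
Stage 3: 14.3 dB above -19 dBV, reduced 5:1 to 2.86 dB above → -16.14 dBV.

-16.14 dBV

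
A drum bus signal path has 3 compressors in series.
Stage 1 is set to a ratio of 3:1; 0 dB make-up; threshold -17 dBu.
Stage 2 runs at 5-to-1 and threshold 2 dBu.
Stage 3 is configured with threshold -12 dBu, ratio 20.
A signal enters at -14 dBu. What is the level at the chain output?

-16 dBu

Stage 1: 3 dB above -17 dBu, reduced 3:1 to 1 dB above → -16 dBu.
Stage 2: -16 dBu ≤ 2 dBu, so stage 2 doesn't engage; output -16 dBu.
Stage 3: -16 dBu is at or below the -12 dBu threshold — no compression; output -16 dBu.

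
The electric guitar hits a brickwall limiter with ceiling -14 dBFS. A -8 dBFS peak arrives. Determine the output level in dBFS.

The limiter clamps the peak to its -14 dBFS ceiling.

-14 dBFS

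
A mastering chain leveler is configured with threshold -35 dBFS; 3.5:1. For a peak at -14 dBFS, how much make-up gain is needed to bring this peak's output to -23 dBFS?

The peak compresses to -35 + 21/3.5 = -29 dBFS.
To reach -23 dBFS requires -23 − (-29) = 6 dB of make-up.

6 dB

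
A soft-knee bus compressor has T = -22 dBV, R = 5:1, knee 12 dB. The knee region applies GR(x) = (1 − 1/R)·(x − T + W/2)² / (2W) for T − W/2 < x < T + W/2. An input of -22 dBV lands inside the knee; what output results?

-23.2 dBV

x − T + W/2 = -22 − (-22) + 6 = 6.
GR = (1 − 1/5) × 6² / 24 = 0.8 × 36 / 24 = 1.2 dB.
Output = -22 − 1.2 = -23.2 dBV.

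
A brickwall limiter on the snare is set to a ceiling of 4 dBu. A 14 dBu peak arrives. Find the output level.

A brickwall limiter is an ∞:1 compressor: any input above the ceiling is clamped to 4 dBu.

4 dBu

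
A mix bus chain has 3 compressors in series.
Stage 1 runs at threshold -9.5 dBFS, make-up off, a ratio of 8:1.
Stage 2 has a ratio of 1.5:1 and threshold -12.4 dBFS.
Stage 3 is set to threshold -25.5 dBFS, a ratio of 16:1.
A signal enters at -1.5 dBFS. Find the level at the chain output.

-24.51875 dBFS

Stage 1: -1.5 dBFS is 8 dB over -9.5 dBFS; at 8:1 that becomes 1 dB over, giving -8.5 dBFS.
Stage 2: overshoot 3.9 dB → 3.9/1.5 = 2.6 dB → -9.8 dBFS.
Stage 3: overshoot 15.7 dB → 15.7/16 = 0.98125 dB → -24.51875 dBFS.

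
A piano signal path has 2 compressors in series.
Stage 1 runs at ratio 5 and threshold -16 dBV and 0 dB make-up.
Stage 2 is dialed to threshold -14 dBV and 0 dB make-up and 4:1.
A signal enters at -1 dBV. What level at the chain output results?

Stage 1: overshoot 15 dB → 15/5 = 3 dB → -13 dBV.
Stage 2: 1 dB above -14 dBV, reduced 4:1 to 0.25 dB above → -13.75 dBV.

-13.75 dBV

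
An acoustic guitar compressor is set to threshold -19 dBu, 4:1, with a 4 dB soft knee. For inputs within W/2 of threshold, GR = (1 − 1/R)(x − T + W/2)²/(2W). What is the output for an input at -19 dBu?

x − T + W/2 = -19 − (-19) + 2 = 2.
GR = (1 − 1/4) × 2² / 8 = 0.75 × 4 / 8 = 0.375 dB.
Output = -19 − 0.375 = -19.375 dBu.

-19.375 dBu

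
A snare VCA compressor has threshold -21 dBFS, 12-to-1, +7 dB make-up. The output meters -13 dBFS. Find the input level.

-9 dBFS

Remove make-up: -13 − 7 = -20 dBFS.
The compressed level sits -20 − (-21) = 1 dB over threshold.
Input overshoot = R × output overshoot = 12 dB → input = -21 + 12 = -9 dBFS.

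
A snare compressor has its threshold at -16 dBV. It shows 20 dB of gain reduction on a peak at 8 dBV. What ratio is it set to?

6:1

Input overshoot = 8 − (-16) = 24 dB.
Output overshoot = 24 − 20 = 4 dB.
Ratio = input overshoot / output overshoot = 24 / 4 = 6.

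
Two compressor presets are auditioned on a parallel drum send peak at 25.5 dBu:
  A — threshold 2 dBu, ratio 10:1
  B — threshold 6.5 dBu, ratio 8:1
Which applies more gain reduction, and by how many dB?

A: GR = 23.5 − 23.5/10 = 21.15 dB.
B: GR = 19 − 19/8 = 16.625 dB.
A reduces 4.525 dB more.

A, by 4.525 dB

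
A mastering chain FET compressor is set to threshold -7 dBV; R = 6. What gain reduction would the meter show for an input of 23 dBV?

25 dB

Overshoot = 23 − (-7) = 30 dB.
A 6:1 ratio leaves 5 dB of that excess.
So the signal is attenuated by 30 − 5 = 25 dB.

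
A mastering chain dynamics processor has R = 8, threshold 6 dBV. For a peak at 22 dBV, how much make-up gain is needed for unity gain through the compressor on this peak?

Without make-up, output = threshold + overshoot/8 = 6 + 2 = 8 dBV.
Gap to target: 14 dB.

14 dB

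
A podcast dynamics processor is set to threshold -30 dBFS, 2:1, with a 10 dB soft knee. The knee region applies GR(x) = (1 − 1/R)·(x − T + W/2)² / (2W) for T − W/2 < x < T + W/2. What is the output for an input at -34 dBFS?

-34.025 dBFS

x − T + W/2 = -34 − (-30) + 5 = 1.
GR = (1 − 1/2) × 1² / 20 = 0.5 × 1 / 20 = 0.025 dB.
Output = -34 − 0.025 = -34.025 dBFS.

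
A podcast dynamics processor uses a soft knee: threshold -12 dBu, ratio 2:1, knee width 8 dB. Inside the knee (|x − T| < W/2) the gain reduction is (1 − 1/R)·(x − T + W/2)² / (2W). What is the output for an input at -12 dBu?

-12.5 dBu

x − T + W/2 = -12 − (-12) + 4 = 4.
GR = (1 − 1/2) × 4² / 16 = 0.5 × 16 / 16 = 0.5 dB.
Output = -12 − 0.5 = -12.5 dBu.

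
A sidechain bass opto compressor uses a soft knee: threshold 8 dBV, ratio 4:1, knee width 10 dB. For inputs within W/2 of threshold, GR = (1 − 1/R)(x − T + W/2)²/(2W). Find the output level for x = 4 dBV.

3.9625 dBV

x − T + W/2 = 4 − 8 + 5 = 1.
GR = (1 − 1/4) × 1² / 20 = 0.75 × 1 / 20 = 0.0375 dB.
Output = 4 − 0.0375 = 3.9625 dBV.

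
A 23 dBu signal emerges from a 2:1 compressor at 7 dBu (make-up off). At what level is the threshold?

Input is 32 dB above T (since output overshoot × R = input overshoot: (7 − T)·2 = 23 − T gives T = -9 dBu).
Check: -9 + (23 − (-9))/2 = -9 + 16 = 7 dBu. ✓

-9 dBu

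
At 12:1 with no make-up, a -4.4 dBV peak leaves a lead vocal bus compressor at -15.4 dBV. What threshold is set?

Input is 12 dB above T (since output overshoot × R = input overshoot: (-15.4 − T)·12 = -4.4 − T gives T = -16.4 dBV).
Check: -16.4 + (-4.4 − (-16.4))/12 = -16.4 + 1 = -15.4 dBV. ✓

-16.4 dBV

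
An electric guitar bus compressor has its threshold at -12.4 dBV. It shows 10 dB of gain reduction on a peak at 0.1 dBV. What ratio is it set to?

5:1

Input overshoot = 0.1 − (-12.4) = 12.5 dB.
Output overshoot = 12.5 − 10 = 2.5 dB.
Ratio = input overshoot / output overshoot = 12.5 / 2.5 = 5.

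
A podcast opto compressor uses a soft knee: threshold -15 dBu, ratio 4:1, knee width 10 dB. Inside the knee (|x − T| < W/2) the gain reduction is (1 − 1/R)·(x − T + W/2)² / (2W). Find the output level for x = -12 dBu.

x − T + W/2 = -12 − (-15) + 5 = 8.
GR = (1 − 1/4) × 8² / 20 = 0.75 × 64 / 20 = 2.4 dB.
Output = -12 − 2.4 = -14.4 dBu.

-14.4 dBu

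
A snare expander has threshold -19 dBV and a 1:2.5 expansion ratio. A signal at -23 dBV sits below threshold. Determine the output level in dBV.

The input is 4 dB below the -19 dBV threshold.
A 1:2.5 expander multiplies undershoot by 2.5: 4 × 2.5 = 10 dB below threshold.
Output = -19 − 10 = -29 dBV.

-29 dBV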